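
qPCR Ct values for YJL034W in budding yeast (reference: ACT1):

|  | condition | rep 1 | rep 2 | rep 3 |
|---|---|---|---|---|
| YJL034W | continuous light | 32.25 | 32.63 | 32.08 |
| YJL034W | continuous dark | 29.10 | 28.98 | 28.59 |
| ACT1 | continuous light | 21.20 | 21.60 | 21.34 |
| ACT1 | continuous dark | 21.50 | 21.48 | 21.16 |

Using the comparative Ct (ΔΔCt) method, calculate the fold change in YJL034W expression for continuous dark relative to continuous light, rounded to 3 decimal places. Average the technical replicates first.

Mean Ct: YJL034W continuous light 32.320; YJL034W continuous dark 28.890; ACT1 continuous light 21.380; ACT1 continuous dark 21.380
ΔCt(continuous light) = 32.320 − 21.380 = 10.940
ΔCt(continuous dark) = 28.890 − 21.380 = 7.510
ΔΔCt = 7.510 − 10.940 = -3.430
Fold change = 2^(−(-3.430)) = 2^3.430 = 10.7779

10.778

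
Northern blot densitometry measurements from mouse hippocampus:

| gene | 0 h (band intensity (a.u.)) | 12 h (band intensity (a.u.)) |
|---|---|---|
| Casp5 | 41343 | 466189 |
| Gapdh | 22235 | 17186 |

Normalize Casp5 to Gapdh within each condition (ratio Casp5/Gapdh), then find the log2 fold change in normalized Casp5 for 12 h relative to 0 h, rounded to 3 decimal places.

Casp5/Gapdh (0 h) = 41343 / 22235 = 1.8594
Casp5/Gapdh (12 h) = 466189 / 17186 = 27.126
Fold change = 27.126 / 1.8594 = 14.5889
log2(14.5889) = 3.8668

3.867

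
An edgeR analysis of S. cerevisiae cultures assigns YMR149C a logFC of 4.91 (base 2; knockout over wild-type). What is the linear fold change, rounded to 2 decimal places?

30.06

Fold change = 2^(4.91) = 30.065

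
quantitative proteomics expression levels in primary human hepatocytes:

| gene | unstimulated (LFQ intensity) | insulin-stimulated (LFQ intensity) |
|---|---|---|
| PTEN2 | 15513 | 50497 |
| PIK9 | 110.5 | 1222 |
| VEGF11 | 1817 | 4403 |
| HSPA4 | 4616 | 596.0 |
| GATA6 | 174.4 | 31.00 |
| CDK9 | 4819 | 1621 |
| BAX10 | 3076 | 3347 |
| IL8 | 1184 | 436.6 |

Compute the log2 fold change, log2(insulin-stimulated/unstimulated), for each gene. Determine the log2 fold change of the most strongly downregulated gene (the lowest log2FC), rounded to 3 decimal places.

-2.953

log2(50497/15513) = 1.703  (PTEN2)
log2(1222/110.5) = 3.467  (PIK9)
log2(4403/1817) = 1.277  (VEGF11)
log2(596.0/4616) = -2.953  (HSPA4)
log2(31.00/174.4) = -2.492  (GATA6)
log2(1621/4819) = -1.572  (CDK9)
log2(3347/3076) = 0.122  (BAX10)
log2(436.6/1184) = -1.439  (IL8)
HSPA4 is most strongly downregulated.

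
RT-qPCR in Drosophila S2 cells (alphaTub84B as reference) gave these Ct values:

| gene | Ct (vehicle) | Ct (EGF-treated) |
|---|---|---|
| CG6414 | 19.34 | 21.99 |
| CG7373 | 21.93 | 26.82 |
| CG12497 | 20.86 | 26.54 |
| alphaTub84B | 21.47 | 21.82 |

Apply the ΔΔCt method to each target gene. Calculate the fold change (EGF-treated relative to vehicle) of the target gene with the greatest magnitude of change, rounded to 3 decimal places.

CG6414: ΔΔCt = (21.99−21.82) − (19.34−21.47) = 0.17 − (-2.13) = 2.30; fold change = 2^-2.30 = 0.203
CG7373: ΔΔCt = (26.82−21.82) − (21.93−21.47) = 5.00 − 0.46 = 4.54; fold change = 2^-4.54 = 0.043
CG12497: ΔΔCt = (26.54−21.82) − (20.86−21.47) = 4.72 − (-0.61) = 5.33; fold change = 2^-5.33 = 0.025
CG12497 has the largest |ΔΔCt| = 5.33.

0.025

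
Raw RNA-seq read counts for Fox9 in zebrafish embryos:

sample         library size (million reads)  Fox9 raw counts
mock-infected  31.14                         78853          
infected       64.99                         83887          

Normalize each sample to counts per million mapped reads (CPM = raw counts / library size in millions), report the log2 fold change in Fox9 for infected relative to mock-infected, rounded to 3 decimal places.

-0.972

CPM(mock-infected) = 78853 / 31.14 = 2532.2094
CPM(infected) = 83887 / 64.99 = 1290.7678
Fold change = 1290.7678 / 2532.2094 = 0.50974
log2(0.50974) = -0.9722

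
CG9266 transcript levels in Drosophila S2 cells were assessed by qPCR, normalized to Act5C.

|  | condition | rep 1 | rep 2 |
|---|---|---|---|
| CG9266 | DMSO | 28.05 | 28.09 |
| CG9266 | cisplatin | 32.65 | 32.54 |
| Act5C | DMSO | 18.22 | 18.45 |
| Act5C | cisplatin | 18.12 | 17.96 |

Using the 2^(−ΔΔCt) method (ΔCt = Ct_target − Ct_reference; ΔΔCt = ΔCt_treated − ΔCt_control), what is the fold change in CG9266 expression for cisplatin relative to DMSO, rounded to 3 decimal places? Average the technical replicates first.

Mean Ct: CG9266 DMSO 28.070; CG9266 cisplatin 32.595; Act5C DMSO 18.335; Act5C cisplatin 18.040
ΔCt(DMSO) = 28.070 − 18.335 = 9.735
ΔCt(cisplatin) = 32.595 − 18.040 = 14.555
ΔΔCt = 14.555 − 9.735 = 4.820
Fold change = 2^(−4.820) = 0.0354

0.035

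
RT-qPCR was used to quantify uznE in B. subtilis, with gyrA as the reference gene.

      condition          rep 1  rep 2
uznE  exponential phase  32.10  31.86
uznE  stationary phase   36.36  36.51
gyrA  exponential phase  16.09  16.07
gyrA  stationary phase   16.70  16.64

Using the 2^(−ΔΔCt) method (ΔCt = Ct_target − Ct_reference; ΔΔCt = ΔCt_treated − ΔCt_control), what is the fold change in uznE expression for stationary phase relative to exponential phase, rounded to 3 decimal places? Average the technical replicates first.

Mean Ct: uznE exponential phase 31.980; uznE stationary phase 36.435; gyrA exponential phase 16.080; gyrA stationary phase 16.670
ΔCt(exponential phase) = 31.980 − 16.080 = 15.900
ΔCt(stationary phase) = 36.435 − 16.670 = 19.765
ΔΔCt = 19.765 − 15.900 = 3.865
Fold change = 2^(−3.865) = 0.0686

0.069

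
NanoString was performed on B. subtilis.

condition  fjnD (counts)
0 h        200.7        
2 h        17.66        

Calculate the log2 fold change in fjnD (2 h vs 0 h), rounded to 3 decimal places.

Fold change = 17.66 / 200.7 = 0.0880
log2(0.0880) = -3.5065

-3.506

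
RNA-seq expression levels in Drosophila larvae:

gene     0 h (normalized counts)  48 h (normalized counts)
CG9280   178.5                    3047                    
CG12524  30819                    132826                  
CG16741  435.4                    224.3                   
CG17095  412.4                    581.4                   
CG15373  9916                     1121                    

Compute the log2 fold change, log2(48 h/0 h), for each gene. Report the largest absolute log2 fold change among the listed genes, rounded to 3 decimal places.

log2(3047/178.5) = 4.093  (CG9280)
log2(132826/30819) = 2.108  (CG12524)
log2(224.3/435.4) = -0.957  (CG16741)
log2(581.4/412.4) = 0.495  (CG17095)
log2(1121/9916) = -3.145  (CG15373)
The largest magnitude belongs to CG9280.

4.093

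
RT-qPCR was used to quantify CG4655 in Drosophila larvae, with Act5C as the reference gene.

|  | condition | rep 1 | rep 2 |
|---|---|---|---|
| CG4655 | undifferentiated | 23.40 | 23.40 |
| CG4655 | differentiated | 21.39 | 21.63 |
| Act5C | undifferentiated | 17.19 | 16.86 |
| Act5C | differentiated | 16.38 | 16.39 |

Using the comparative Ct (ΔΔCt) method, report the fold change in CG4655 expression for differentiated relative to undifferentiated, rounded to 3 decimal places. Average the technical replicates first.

2.378

Mean Ct: CG4655 undifferentiated 23.400; CG4655 differentiated 21.510; Act5C undifferentiated 17.025; Act5C differentiated 16.385
ΔCt(undifferentiated) = 23.400 − 17.025 = 6.375
ΔCt(differentiated) = 21.510 − 16.385 = 5.125
ΔΔCt = 5.125 − 6.375 = -1.250
Fold change = 2^(−(-1.250)) = 2^1.250 = 2.3784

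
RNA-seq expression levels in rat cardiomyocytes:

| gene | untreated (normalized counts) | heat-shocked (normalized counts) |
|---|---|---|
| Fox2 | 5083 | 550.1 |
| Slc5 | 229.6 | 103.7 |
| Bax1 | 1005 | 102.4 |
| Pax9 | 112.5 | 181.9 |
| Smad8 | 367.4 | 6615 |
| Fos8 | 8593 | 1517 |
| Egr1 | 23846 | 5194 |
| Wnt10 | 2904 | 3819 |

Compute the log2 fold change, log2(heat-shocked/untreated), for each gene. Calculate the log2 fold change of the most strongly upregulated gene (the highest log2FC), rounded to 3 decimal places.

4.170

log2(550.1/5083) = -3.208  (Fox2)
log2(103.7/229.6) = -1.147  (Slc5)
log2(102.4/1005) = -3.295  (Bax1)
log2(181.9/112.5) = 0.693  (Pax9)
log2(6615/367.4) = 4.170  (Smad8)
log2(1517/8593) = -2.502  (Fos8)
log2(5194/23846) = -2.199  (Egr1)
log2(3819/2904) = 0.395  (Wnt10)
Smad8 is most strongly upregulated.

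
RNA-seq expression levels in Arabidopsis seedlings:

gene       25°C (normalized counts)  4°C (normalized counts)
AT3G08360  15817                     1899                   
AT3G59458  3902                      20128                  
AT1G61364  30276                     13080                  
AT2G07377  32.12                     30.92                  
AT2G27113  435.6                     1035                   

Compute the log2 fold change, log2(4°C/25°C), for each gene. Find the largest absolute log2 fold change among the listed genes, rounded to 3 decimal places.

3.058

log2(1899/15817) = -3.058  (AT3G08360)
log2(20128/3902) = 2.367  (AT3G59458)
log2(13080/30276) = -1.211  (AT1G61364)
log2(30.92/32.12) = -0.055  (AT2G07377)
log2(1035/435.6) = 1.249  (AT2G27113)
The largest magnitude belongs to AT3G08360.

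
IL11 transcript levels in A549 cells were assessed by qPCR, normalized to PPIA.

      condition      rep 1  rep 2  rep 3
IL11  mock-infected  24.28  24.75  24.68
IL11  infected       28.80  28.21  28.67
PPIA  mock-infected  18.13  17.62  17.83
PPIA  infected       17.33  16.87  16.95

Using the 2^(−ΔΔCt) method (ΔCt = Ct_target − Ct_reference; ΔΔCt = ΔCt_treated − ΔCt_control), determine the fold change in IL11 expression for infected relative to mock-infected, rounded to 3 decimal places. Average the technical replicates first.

Mean Ct: IL11 mock-infected 24.570; IL11 infected 28.560; PPIA mock-infected 17.860; PPIA infected 17.050
ΔCt(mock-infected) = 24.570 − 17.860 = 6.710
ΔCt(infected) = 28.560 − 17.050 = 11.510
ΔΔCt = 11.510 − 6.710 = 4.800
Fold change = 2^(−4.800) = 0.0359

0.036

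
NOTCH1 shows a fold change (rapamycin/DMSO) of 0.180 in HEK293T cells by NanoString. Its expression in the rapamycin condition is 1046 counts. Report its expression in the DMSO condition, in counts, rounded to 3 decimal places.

5811.111

DMSO expression = 1046 / 0.180 = 5811.111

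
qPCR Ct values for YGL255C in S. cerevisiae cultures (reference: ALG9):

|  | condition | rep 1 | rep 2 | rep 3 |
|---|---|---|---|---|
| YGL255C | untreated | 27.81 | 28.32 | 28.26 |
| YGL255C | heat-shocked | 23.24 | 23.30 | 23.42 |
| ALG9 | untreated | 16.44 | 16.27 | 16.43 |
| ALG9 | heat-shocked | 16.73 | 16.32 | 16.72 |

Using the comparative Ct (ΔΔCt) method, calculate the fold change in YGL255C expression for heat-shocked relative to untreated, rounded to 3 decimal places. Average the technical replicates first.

32.447

Mean Ct: YGL255C untreated 28.130; YGL255C heat-shocked 23.320; ALG9 untreated 16.380; ALG9 heat-shocked 16.590
ΔCt(untreated) = 28.130 − 16.380 = 11.750
ΔCt(heat-shocked) = 23.320 − 16.590 = 6.730
ΔΔCt = 6.730 − 11.750 = -5.020
Fold change = 2^(−(-5.020)) = 2^5.020 = 32.4467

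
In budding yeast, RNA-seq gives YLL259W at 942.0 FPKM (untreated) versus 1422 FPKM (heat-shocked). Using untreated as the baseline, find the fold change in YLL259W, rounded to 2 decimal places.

Fold change = 1422 / 942.0 = 1.510
YLL259W is upregulated.

1.51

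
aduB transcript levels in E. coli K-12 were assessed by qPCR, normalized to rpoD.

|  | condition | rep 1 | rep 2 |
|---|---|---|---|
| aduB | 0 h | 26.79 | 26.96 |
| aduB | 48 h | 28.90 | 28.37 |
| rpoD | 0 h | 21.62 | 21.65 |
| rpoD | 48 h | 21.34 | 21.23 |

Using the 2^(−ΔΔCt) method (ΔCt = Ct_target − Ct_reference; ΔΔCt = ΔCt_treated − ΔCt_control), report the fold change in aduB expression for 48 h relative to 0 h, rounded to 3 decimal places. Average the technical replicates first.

Mean Ct: aduB 0 h 26.875; aduB 48 h 28.635; rpoD 0 h 21.635; rpoD 48 h 21.285
ΔCt(0 h) = 26.875 − 21.635 = 5.240
ΔCt(48 h) = 28.635 − 21.285 = 7.350
ΔΔCt = 7.350 − 5.240 = 2.110
Fold change = 2^(−2.110) = 0.2316

0.232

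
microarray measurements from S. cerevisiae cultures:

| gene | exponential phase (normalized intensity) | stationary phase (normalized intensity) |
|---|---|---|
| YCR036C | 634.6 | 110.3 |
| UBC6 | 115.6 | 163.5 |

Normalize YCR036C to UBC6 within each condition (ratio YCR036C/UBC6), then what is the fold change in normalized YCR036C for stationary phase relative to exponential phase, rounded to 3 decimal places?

0.123

YCR036C/UBC6 (exponential phase) = 634.6 / 115.6 = 5.4896
YCR036C/UBC6 (stationary phase) = 110.3 / 163.5 = 0.67462
Fold change = 0.67462 / 5.4896 = 0.1229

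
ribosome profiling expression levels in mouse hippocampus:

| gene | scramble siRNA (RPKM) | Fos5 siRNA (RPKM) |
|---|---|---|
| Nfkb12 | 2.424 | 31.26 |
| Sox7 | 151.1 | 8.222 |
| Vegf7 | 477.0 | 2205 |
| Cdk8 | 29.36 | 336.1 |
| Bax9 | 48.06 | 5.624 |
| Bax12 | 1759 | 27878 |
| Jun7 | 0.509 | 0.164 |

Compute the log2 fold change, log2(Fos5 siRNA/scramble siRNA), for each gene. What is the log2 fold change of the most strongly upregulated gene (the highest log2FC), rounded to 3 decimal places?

log2(31.26/2.424) = 3.689  (Nfkb12)
log2(8.222/151.1) = -4.200  (Sox7)
log2(2205/477.0) = 2.209  (Vegf7)
log2(336.1/29.36) = 3.517  (Cdk8)
log2(5.624/48.06) = -3.095  (Bax9)
log2(27878/1759) = 3.986  (Bax12)
log2(0.164/0.509) = -1.634  (Jun7)
Bax12 is most strongly upregulated.

3.986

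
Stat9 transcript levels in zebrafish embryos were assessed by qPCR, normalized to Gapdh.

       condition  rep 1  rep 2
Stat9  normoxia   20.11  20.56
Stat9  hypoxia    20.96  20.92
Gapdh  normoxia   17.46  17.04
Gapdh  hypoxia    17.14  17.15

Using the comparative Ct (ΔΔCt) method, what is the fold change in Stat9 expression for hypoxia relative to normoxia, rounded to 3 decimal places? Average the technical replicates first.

0.611

Mean Ct: Stat9 normoxia 20.335; Stat9 hypoxia 20.940; Gapdh normoxia 17.250; Gapdh hypoxia 17.145
ΔCt(normoxia) = 20.335 − 17.250 = 3.085
ΔCt(hypoxia) = 20.940 − 17.145 = 3.795
ΔΔCt = 3.795 − 3.085 = 0.710
Fold change = 2^(−0.710) = 0.6113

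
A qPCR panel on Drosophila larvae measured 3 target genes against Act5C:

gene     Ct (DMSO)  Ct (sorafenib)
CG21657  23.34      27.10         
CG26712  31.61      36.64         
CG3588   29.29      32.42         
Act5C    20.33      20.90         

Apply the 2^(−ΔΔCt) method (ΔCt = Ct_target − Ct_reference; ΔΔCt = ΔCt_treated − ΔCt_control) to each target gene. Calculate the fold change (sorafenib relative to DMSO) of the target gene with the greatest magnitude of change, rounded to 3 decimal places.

0.045

CG21657: ΔΔCt = (27.10−20.90) − (23.34−20.33) = 6.20 − 3.01 = 3.19; fold change = 2^-3.19 = 0.110
CG26712: ΔΔCt = (36.64−20.90) − (31.61−20.33) = 15.74 − 11.28 = 4.46; fold change = 2^-4.46 = 0.045
CG3588: ΔΔCt = (32.42−20.90) − (29.29−20.33) = 11.52 − 8.96 = 2.56; fold change = 2^-2.56 = 0.170
CG26712 has the largest |ΔΔCt| = 4.46.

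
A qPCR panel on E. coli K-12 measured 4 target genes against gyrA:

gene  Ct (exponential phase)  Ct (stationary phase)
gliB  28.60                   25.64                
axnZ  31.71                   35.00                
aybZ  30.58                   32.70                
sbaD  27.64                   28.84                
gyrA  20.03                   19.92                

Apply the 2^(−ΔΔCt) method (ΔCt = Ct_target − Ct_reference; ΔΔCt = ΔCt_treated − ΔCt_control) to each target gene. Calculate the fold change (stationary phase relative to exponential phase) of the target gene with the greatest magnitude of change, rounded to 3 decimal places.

gliB: ΔΔCt = (25.64−19.92) − (28.60−20.03) = 5.72 − 8.57 = -2.85; fold change = 2^2.85 = 7.210
axnZ: ΔΔCt = (35.00−19.92) − (31.71−20.03) = 15.08 − 11.68 = 3.40; fold change = 2^-3.40 = 0.095
aybZ: ΔΔCt = (32.70−19.92) − (30.58−20.03) = 12.78 − 10.55 = 2.23; fold change = 2^-2.23 = 0.213
sbaD: ΔΔCt = (28.84−19.92) − (27.64−20.03) = 8.92 − 7.61 = 1.31; fold change = 2^-1.31 = 0.403
axnZ has the largest |ΔΔCt| = 3.40.

0.095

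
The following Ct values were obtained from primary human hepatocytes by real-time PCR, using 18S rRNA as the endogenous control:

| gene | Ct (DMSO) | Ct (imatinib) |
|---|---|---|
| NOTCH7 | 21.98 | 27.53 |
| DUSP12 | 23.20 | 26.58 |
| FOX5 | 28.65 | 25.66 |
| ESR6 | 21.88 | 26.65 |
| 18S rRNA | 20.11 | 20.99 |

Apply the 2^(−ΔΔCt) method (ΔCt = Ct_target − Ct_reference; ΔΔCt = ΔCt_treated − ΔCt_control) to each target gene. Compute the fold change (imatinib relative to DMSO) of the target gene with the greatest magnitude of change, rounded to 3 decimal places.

NOTCH7: ΔΔCt = (27.53−20.99) − (21.98−20.11) = 6.54 − 1.87 = 4.67; fold change = 2^-4.67 = 0.039
DUSP12: ΔΔCt = (26.58−20.99) − (23.20−20.11) = 5.59 − 3.09 = 2.50; fold change = 2^-2.50 = 0.177
FOX5: ΔΔCt = (25.66−20.99) − (28.65−20.11) = 4.67 − 8.54 = -3.87; fold change = 2^3.87 = 14.621
ESR6: ΔΔCt = (26.65−20.99) − (21.88−20.11) = 5.66 − 1.77 = 3.89; fold change = 2^-3.89 = 0.067
NOTCH7 has the largest |ΔΔCt| = 4.67.

0.039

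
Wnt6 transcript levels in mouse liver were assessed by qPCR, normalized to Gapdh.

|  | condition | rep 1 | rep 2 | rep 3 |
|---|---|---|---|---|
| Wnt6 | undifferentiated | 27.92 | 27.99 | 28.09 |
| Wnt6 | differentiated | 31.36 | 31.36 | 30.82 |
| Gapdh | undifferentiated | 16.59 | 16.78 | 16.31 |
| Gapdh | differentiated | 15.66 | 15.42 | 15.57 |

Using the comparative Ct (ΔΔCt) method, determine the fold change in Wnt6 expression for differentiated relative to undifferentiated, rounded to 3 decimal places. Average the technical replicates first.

0.055

Mean Ct: Wnt6 undifferentiated 28.000; Wnt6 differentiated 31.180; Gapdh undifferentiated 16.560; Gapdh differentiated 15.550
ΔCt(undifferentiated) = 28.000 − 16.560 = 11.440
ΔCt(differentiated) = 31.180 − 15.550 = 15.630
ΔΔCt = 15.630 − 11.440 = 4.190
Fold change = 2^(−4.190) = 0.0548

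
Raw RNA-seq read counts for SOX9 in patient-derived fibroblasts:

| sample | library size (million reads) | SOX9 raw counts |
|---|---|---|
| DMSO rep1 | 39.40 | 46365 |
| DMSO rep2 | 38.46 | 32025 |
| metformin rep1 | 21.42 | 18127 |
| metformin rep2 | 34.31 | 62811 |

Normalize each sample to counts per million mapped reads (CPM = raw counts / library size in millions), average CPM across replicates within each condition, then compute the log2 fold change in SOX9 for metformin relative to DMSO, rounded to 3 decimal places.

0.414

CPM(DMSO rep1) = 46365 / 39.40 = 1176.7766
CPM(DMSO rep2) = 32025 / 38.46 = 832.6833
CPM(metformin rep1) = 18127 / 21.42 = 846.2652
CPM(metformin rep2) = 62811 / 34.31 = 1830.6908
mean CPM(DMSO) = 1004.7300; mean CPM(metformin) = 1338.4780
Fold change = 1338.4780 / 1004.7300 = 1.33218
log2(1.33218) = 0.4138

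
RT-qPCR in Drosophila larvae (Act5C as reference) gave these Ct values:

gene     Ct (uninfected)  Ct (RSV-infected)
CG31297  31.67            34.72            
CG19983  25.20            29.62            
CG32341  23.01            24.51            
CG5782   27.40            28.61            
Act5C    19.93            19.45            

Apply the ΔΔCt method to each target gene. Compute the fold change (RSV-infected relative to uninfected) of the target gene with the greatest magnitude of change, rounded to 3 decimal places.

0.033

CG31297: ΔΔCt = (34.72−19.45) − (31.67−19.93) = 15.27 − 11.74 = 3.53; fold change = 2^-3.53 = 0.087
CG19983: ΔΔCt = (29.62−19.45) − (25.20−19.93) = 10.17 − 5.27 = 4.90; fold change = 2^-4.90 = 0.033
CG32341: ΔΔCt = (24.51−19.45) − (23.01−19.93) = 5.06 − 3.08 = 1.98; fold change = 2^-1.98 = 0.253
CG5782: ΔΔCt = (28.61−19.45) − (27.40−19.93) = 9.16 − 7.47 = 1.69; fold change = 2^-1.69 = 0.310
CG19983 has the largest |ΔΔCt| = 4.90.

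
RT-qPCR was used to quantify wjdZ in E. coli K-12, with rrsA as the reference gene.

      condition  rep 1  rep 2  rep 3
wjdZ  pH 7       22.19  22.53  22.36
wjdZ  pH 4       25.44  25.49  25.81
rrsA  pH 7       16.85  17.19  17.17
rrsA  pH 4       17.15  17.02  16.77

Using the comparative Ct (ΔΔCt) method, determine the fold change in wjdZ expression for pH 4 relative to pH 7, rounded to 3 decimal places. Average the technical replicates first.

Mean Ct: wjdZ pH 7 22.360; wjdZ pH 4 25.580; rrsA pH 7 17.070; rrsA pH 4 16.980
ΔCt(pH 7) = 22.360 − 17.070 = 5.290
ΔCt(pH 4) = 25.580 − 16.980 = 8.600
ΔΔCt = 8.600 − 5.290 = 3.310
Fold change = 2^(−3.310) = 0.1008

0.101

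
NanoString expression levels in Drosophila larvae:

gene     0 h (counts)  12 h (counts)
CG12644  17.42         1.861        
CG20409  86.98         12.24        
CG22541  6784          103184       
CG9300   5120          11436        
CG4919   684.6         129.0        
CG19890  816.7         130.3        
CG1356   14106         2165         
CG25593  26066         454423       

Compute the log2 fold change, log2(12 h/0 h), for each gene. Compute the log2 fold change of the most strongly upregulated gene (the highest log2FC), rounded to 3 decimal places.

4.124

log2(1.861/17.42) = -3.227  (CG12644)
log2(12.24/86.98) = -2.829  (CG20409)
log2(103184/6784) = 3.927  (CG22541)
log2(11436/5120) = 1.159  (CG9300)
log2(129.0/684.6) = -2.408  (CG4919)
log2(130.3/816.7) = -2.648  (CG19890)
log2(2165/14106) = -2.704  (CG1356)
log2(454423/26066) = 4.124  (CG25593)
CG25593 is most strongly upregulated.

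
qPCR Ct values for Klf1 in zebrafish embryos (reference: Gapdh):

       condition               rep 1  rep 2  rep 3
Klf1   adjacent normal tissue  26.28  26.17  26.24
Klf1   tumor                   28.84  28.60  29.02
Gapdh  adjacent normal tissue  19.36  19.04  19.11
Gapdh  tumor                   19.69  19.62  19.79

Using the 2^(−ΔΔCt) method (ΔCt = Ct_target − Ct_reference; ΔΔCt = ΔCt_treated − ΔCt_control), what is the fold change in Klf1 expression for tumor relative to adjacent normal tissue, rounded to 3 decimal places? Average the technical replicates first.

Mean Ct: Klf1 adjacent normal tissue 26.230; Klf1 tumor 28.820; Gapdh adjacent normal tissue 19.170; Gapdh tumor 19.700
ΔCt(adjacent normal tissue) = 26.230 − 19.170 = 7.060
ΔCt(tumor) = 28.820 − 19.700 = 9.120
ΔΔCt = 9.120 − 7.060 = 2.060
Fold change = 2^(−2.060) = 0.2398

0.240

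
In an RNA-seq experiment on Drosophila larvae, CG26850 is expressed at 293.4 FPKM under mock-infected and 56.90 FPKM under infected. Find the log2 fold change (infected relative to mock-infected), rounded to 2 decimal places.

Fold change = 56.90 / 293.4 = 0.1939
log2(0.1939) = -2.366

-2.37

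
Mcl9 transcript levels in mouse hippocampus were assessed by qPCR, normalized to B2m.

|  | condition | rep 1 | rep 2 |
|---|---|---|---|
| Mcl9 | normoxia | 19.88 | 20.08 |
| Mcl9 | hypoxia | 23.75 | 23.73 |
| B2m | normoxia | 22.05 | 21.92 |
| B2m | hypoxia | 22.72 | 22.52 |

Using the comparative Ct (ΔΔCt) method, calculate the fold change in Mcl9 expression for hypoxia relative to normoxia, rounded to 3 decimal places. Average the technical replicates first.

Mean Ct: Mcl9 normoxia 19.980; Mcl9 hypoxia 23.740; B2m normoxia 21.985; B2m hypoxia 22.620
ΔCt(normoxia) = 19.980 − 21.985 = -2.005
ΔCt(hypoxia) = 23.740 − 22.620 = 1.120
ΔΔCt = 1.120 − (-2.005) = 3.125
Fold change = 2^(−3.125) = 0.1146

0.115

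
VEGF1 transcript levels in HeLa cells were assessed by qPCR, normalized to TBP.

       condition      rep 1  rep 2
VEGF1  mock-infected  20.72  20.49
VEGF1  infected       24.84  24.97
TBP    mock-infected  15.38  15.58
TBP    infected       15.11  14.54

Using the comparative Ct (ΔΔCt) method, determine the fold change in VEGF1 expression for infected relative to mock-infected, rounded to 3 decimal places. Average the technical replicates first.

Mean Ct: VEGF1 mock-infected 20.605; VEGF1 infected 24.905; TBP mock-infected 15.480; TBP infected 14.825
ΔCt(mock-infected) = 20.605 − 15.480 = 5.125
ΔCt(infected) = 24.905 − 14.825 = 10.080
ΔΔCt = 10.080 − 5.125 = 4.955
Fold change = 2^(−4.955) = 0.0322

0.032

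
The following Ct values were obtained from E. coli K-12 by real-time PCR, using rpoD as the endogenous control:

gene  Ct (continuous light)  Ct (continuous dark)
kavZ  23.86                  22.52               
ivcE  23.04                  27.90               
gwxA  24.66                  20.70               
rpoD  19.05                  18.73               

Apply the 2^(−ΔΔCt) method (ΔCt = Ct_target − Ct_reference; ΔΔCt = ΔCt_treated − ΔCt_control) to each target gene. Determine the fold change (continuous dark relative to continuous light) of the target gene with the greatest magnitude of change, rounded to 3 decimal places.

kavZ: ΔΔCt = (22.52−18.73) − (23.86−19.05) = 3.79 − 4.81 = -1.02; fold change = 2^1.02 = 2.028
ivcE: ΔΔCt = (27.90−18.73) − (23.04−19.05) = 9.17 − 3.99 = 5.18; fold change = 2^-5.18 = 0.028
gwxA: ΔΔCt = (20.70−18.73) − (24.66−19.05) = 1.97 − 5.61 = -3.64; fold change = 2^3.64 = 12.467
ivcE has the largest |ΔΔCt| = 5.18.

0.028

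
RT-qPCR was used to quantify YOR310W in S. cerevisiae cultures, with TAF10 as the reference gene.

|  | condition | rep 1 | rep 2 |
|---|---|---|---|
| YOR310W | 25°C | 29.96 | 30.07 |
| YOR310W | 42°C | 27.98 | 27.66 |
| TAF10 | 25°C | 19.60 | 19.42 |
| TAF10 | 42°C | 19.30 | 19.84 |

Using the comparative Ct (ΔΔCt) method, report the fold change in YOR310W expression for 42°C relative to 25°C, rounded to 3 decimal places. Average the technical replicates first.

4.773

Mean Ct: YOR310W 25°C 30.015; YOR310W 42°C 27.820; TAF10 25°C 19.510; TAF10 42°C 19.570
ΔCt(25°C) = 30.015 − 19.510 = 10.505
ΔCt(42°C) = 27.820 − 19.570 = 8.250
ΔΔCt = 8.250 − 10.505 = -2.255
Fold change = 2^(−(-2.255)) = 2^2.255 = 4.7733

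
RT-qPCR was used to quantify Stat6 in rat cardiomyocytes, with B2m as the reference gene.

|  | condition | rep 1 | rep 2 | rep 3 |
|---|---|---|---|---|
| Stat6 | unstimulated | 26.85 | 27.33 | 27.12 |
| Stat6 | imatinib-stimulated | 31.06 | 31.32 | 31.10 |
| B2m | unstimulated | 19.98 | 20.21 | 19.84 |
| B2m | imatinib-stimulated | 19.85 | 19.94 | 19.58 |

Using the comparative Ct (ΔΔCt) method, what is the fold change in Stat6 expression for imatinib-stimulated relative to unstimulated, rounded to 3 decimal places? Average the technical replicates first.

0.051

Mean Ct: Stat6 unstimulated 27.100; Stat6 imatinib-stimulated 31.160; B2m unstimulated 20.010; B2m imatinib-stimulated 19.790
ΔCt(unstimulated) = 27.100 − 20.010 = 7.090
ΔCt(imatinib-stimulated) = 31.160 − 19.790 = 11.370
ΔΔCt = 11.370 − 7.090 = 4.280
Fold change = 2^(−4.280) = 0.0515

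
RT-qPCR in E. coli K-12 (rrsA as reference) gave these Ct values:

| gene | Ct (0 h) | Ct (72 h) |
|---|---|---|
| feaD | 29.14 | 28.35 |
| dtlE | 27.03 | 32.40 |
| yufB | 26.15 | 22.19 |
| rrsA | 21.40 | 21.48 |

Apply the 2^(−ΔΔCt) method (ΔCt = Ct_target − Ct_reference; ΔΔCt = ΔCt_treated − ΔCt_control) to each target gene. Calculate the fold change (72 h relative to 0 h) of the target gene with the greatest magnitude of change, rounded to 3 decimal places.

feaD: ΔΔCt = (28.35−21.48) − (29.14−21.40) = 6.87 − 7.74 = -0.87; fold change = 2^0.87 = 1.828
dtlE: ΔΔCt = (32.40−21.48) − (27.03−21.40) = 10.92 − 5.63 = 5.29; fold change = 2^-5.29 = 0.026
yufB: ΔΔCt = (22.19−21.48) − (26.15−21.40) = 0.71 − 4.75 = -4.04; fold change = 2^4.04 = 16.450
dtlE has the largest |ΔΔCt| = 5.29.

0.026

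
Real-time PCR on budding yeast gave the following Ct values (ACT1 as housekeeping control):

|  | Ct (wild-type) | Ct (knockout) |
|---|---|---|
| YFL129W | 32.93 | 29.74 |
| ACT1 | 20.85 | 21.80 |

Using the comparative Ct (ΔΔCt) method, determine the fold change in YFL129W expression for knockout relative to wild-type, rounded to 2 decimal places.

ΔCt(wild-type) = 32.930 − 20.850 = 12.080
ΔCt(knockout) = 29.740 − 21.800 = 7.940
ΔΔCt = 7.940 − 12.080 = -4.140
Fold change = 2^(−(-4.140)) = 2^4.140 = 17.630

17.63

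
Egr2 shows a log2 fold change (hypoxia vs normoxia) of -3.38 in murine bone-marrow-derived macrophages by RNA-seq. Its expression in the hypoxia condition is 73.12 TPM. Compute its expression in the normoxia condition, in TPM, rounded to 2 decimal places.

Fold change = 2^(-3.38) = 0.0961
normoxia expression = 73.12 / 0.0961 = 761.23

761.23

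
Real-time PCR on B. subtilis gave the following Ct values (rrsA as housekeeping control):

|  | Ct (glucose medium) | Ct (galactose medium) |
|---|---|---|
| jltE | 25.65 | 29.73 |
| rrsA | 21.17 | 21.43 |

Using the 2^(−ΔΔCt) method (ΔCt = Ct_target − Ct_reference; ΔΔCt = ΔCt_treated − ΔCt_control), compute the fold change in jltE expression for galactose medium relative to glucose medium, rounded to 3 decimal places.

ΔCt(glucose medium) = 25.650 − 21.170 = 4.480
ΔCt(galactose medium) = 29.730 − 21.430 = 8.300
ΔΔCt = 8.300 − 4.480 = 3.820
Fold change = 2^(−3.820) = 0.0708

0.071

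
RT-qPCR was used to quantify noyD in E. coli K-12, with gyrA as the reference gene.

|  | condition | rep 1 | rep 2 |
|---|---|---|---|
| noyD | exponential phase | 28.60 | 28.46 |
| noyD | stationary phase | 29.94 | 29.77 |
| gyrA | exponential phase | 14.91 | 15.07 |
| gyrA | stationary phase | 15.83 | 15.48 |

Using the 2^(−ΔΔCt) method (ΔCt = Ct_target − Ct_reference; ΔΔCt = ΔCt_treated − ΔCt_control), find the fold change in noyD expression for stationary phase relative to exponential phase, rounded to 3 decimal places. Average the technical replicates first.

0.633

Mean Ct: noyD exponential phase 28.530; noyD stationary phase 29.855; gyrA exponential phase 14.990; gyrA stationary phase 15.655
ΔCt(exponential phase) = 28.530 − 14.990 = 13.540
ΔCt(stationary phase) = 29.855 − 15.655 = 14.200
ΔΔCt = 14.200 − 13.540 = 0.660
Fold change = 2^(−0.660) = 0.6329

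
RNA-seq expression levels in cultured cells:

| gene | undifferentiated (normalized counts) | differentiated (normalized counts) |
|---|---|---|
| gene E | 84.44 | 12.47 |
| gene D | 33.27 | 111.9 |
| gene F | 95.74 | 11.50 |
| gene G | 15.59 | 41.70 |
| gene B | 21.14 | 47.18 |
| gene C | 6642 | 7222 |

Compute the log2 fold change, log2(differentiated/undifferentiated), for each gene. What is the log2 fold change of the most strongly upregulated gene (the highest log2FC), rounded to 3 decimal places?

1.750

log2(12.47/84.44) = -2.759  (gene E)
log2(111.9/33.27) = 1.750  (gene D)
log2(11.50/95.74) = -3.057  (gene F)
log2(41.70/15.59) = 1.419  (gene G)
log2(47.18/21.14) = 1.158  (gene B)
log2(7222/6642) = 0.121  (gene C)
gene D is most strongly upregulated.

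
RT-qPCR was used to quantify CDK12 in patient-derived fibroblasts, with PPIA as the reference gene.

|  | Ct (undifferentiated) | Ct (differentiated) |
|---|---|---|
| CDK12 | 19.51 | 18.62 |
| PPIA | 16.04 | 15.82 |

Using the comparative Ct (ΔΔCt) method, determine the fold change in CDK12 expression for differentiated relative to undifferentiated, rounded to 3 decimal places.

1.591

ΔCt(undifferentiated) = 19.510 − 16.040 = 3.470
ΔCt(differentiated) = 18.620 − 15.820 = 2.800
ΔΔCt = 2.800 − 3.470 = -0.670
Fold change = 2^(−(-0.670)) = 2^0.670 = 1.5911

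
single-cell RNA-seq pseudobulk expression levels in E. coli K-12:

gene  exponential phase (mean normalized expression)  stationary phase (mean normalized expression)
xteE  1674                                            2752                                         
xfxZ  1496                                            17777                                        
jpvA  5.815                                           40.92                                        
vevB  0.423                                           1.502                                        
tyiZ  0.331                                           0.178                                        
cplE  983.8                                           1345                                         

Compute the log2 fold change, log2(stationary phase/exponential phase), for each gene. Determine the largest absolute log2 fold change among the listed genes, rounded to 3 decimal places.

log2(2752/1674) = 0.717  (xteE)
log2(17777/1496) = 3.571  (xfxZ)
log2(40.92/5.815) = 2.815  (jpvA)
log2(1.502/0.423) = 1.828  (vevB)
log2(0.178/0.331) = -0.895  (tyiZ)
log2(1345/983.8) = 0.451  (cplE)
The largest magnitude belongs to xfxZ.

3.571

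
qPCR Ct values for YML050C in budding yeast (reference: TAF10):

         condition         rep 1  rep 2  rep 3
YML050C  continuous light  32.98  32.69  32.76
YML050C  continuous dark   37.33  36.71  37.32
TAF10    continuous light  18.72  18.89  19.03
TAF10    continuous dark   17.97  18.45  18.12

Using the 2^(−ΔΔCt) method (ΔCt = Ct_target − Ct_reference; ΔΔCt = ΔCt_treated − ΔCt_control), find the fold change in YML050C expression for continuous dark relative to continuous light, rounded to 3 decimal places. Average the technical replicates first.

Mean Ct: YML050C continuous light 32.810; YML050C continuous dark 37.120; TAF10 continuous light 18.880; TAF10 continuous dark 18.180
ΔCt(continuous light) = 32.810 − 18.880 = 13.930
ΔCt(continuous dark) = 37.120 − 18.180 = 18.940
ΔΔCt = 18.940 − 13.930 = 5.010
Fold change = 2^(−5.010) = 0.0310

0.031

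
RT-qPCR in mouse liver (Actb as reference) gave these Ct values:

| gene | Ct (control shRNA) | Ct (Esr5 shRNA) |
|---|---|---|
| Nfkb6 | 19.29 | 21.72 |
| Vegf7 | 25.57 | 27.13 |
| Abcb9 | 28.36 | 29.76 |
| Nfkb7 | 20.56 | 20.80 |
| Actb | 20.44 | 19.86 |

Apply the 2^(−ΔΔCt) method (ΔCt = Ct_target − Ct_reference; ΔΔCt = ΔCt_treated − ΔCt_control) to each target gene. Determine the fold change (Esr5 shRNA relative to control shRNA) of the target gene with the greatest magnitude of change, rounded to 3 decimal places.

0.124

Nfkb6: ΔΔCt = (21.72−19.86) − (19.29−20.44) = 1.86 − (-1.15) = 3.01; fold change = 2^-3.01 = 0.124
Vegf7: ΔΔCt = (27.13−19.86) − (25.57−20.44) = 7.27 − 5.13 = 2.14; fold change = 2^-2.14 = 0.227
Abcb9: ΔΔCt = (29.76−19.86) − (28.36−20.44) = 9.90 − 7.92 = 1.98; fold change = 2^-1.98 = 0.253
Nfkb7: ΔΔCt = (20.80−19.86) − (20.56−20.44) = 0.94 − 0.12 = 0.82; fold change = 2^-0.82 = 0.566
Nfkb6 has the largest |ΔΔCt| = 3.01.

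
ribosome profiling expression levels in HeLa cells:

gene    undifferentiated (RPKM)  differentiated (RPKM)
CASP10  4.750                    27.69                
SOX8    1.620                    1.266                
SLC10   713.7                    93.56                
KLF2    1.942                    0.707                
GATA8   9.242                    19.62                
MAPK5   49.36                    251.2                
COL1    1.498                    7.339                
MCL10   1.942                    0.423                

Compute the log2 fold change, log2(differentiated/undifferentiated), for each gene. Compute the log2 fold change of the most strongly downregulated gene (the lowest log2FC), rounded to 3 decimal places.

log2(27.69/4.750) = 2.543  (CASP10)
log2(1.266/1.620) = -0.356  (SOX8)
log2(93.56/713.7) = -2.931  (SLC10)
log2(0.707/1.942) = -1.458  (KLF2)
log2(19.62/9.242) = 1.086  (GATA8)
log2(251.2/49.36) = 2.347  (MAPK5)
log2(7.339/1.498) = 2.293  (COL1)
log2(0.423/1.942) = -2.199  (MCL10)
SLC10 is most strongly downregulated.

-2.931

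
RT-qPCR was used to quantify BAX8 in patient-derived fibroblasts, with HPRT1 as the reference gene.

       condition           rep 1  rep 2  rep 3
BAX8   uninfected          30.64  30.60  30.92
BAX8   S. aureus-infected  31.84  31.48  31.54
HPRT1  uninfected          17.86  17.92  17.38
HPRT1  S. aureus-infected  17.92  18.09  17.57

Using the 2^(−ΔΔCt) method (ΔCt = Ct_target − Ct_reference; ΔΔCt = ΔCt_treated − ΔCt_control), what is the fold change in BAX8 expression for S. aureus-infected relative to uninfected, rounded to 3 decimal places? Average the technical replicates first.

0.590

Mean Ct: BAX8 uninfected 30.720; BAX8 S. aureus-infected 31.620; HPRT1 uninfected 17.720; HPRT1 S. aureus-infected 17.860
ΔCt(uninfected) = 30.720 − 17.720 = 13.000
ΔCt(S. aureus-infected) = 31.620 − 17.860 = 13.760
ΔΔCt = 13.760 − 13.000 = 0.760
Fold change = 2^(−0.760) = 0.5905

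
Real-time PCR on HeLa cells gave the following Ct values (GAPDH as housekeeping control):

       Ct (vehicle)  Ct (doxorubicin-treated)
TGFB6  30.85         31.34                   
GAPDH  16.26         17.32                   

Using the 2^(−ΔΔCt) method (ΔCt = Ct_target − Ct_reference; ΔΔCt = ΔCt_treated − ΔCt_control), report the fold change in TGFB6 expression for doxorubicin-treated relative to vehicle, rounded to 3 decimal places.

1.485

ΔCt(vehicle) = 30.850 − 16.260 = 14.590
ΔCt(doxorubicin-treated) = 31.340 − 17.320 = 14.020
ΔΔCt = 14.020 − 14.590 = -0.570
Fold change = 2^(−(-0.570)) = 2^0.570 = 1.4845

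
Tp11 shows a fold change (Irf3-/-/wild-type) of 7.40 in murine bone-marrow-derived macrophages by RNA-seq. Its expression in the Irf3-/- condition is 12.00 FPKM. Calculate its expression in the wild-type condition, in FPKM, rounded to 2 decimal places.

wild-type expression = 12.00 / 7.40 = 1.62

1.62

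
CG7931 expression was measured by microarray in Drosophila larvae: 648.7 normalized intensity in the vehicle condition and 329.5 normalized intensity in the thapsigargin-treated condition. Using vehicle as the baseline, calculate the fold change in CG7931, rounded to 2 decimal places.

0.51

Fold change = 329.5 / 648.7 = 0.508
CG7931 is downregulated.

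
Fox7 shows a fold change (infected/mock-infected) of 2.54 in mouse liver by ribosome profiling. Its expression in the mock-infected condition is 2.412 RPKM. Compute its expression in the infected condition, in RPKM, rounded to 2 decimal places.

6.13

infected expression = 2.412 × 2.54 = 6.13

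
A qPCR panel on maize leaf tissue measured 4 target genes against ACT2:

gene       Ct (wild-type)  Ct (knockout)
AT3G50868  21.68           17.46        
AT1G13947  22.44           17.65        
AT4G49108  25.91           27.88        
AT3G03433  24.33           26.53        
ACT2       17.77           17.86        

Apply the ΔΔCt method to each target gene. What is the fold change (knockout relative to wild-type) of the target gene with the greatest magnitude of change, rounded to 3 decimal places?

AT3G50868: ΔΔCt = (17.46−17.86) − (21.68−17.77) = -0.40 − 3.91 = -4.31; fold change = 2^4.31 = 19.835
AT1G13947: ΔΔCt = (17.65−17.86) − (22.44−17.77) = -0.21 − 4.67 = -4.88; fold change = 2^4.88 = 29.446
AT4G49108: ΔΔCt = (27.88−17.86) − (25.91−17.77) = 10.02 − 8.14 = 1.88; fold change = 2^-1.88 = 0.272
AT3G03433: ΔΔCt = (26.53−17.86) − (24.33−17.77) = 8.67 − 6.56 = 2.11; fold change = 2^-2.11 = 0.232
AT1G13947 has the largest |ΔΔCt| = 4.88.

29.446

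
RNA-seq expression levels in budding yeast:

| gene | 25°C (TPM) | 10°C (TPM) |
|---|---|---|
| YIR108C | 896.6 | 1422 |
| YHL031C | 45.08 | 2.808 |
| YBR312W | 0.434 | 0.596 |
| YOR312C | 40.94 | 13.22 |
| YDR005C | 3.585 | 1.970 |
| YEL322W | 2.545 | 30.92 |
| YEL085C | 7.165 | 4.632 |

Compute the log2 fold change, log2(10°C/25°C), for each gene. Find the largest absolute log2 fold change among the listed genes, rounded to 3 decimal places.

log2(1422/896.6) = 0.665  (YIR108C)
log2(2.808/45.08) = -4.005  (YHL031C)
log2(0.596/0.434) = 0.458  (YBR312W)
log2(13.22/40.94) = -1.631  (YOR312C)
log2(1.970/3.585) = -0.864  (YDR005C)
log2(30.92/2.545) = 3.603  (YEL322W)
log2(4.632/7.165) = -0.629  (YEL085C)
The largest magnitude belongs to YHL031C.

4.005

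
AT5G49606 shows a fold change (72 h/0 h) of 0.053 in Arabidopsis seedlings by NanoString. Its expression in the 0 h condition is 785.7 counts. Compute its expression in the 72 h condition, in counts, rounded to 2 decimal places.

72 h expression = 785.7 × 0.053 = 41.64

41.64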